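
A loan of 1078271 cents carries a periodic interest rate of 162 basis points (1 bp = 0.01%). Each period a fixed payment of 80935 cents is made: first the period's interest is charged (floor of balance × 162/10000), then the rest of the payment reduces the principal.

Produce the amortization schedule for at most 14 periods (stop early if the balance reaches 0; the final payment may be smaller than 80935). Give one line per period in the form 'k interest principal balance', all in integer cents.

1. interest=⌊1078271·162/10000⌋=17467; principal=80935-17467=63468; balance=1078271-63468=1014803
2. interest=⌊1014803·162/10000⌋=16439; principal=80935-16439=64496; balance=1014803-64496=950307
3. interest=⌊950307·162/10000⌋=15394; principal=80935-15394=65541; balance=950307-65541=884766
4. interest=⌊884766·162/10000⌋=14333; principal=80935-14333=66602; balance=884766-66602=818164
5. interest=⌊818164·162/10000⌋=13254; principal=80935-13254=67681; balance=818164-67681=750483
6. interest=⌊750483·162/10000⌋=12157; principal=80935-12157=68778; balance=750483-68778=681705
7. interest=⌊681705·162/10000⌋=11043; principal=80935-11043=69892; balance=681705-69892=611813
8. interest=⌊611813·162/10000⌋=9911; principal=80935-9911=71024; balance=611813-71024=540789
9. interest=⌊540789·162/10000⌋=8760; principal=80935-8760=72175; balance=540789-72175=468614
10. interest=⌊468614·162/10000⌋=7591; principal=80935-7591=73344; balance=468614-73344=395270
11. interest=⌊395270·162/10000⌋=6403; principal=80935-6403=74532; balance=395270-74532=320738
12. interest=⌊320738·162/10000⌋=5195; principal=80935-5195=75740; balance=320738-75740=244998
13. interest=⌊244998·162/10000⌋=3968; principal=80935-3968=76967; balance=244998-76967=168031
14. interest=⌊168031·162/10000⌋=2722; principal=80935-2722=78213; balance=168031-78213=89818

1 17467 63468 1014803
2 16439 64496 950307
3 15394 65541 884766
4 14333 66602 818164
5 13254 67681 750483
6 12157 68778 681705
7 11043 69892 611813
8 9911 71024 540789
9 8760 72175 468614
10 7591 73344 395270
11 6403 74532 320738
12 5195 75740 244998
13 3968 76967 168031
14 2722 78213 89818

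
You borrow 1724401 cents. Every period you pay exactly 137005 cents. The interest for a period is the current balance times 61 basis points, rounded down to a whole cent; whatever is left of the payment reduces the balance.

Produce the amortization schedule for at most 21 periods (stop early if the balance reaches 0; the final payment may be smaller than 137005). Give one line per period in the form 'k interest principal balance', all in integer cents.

1 10518 126487 1597914
2 9747 127258 1470656
3 8971 128034 1342622
4 8189 128816 1213806
5 7404 129601 1084205
6 6613 130392 953813
7 5818 131187 822626
8 5018 131987 690639
9 4212 132793 557846
10 3402 133603 424243
11 2587 134418 289825
12 1767 135238 154587
13 942 136063 18524
14 112 18524 0

1. interest=⌊1724401·61/10000⌋=10518; principal=137005-10518=126487; balance=1724401-126487=1597914
2. interest=⌊1597914·61/10000⌋=9747; principal=137005-9747=127258; balance=1597914-127258=1470656
3. interest=⌊1470656·61/10000⌋=8971; principal=137005-8971=128034; balance=1470656-128034=1342622
4. interest=⌊1342622·61/10000⌋=8189; principal=137005-8189=128816; balance=1342622-128816=1213806
5. interest=⌊1213806·61/10000⌋=7404; principal=137005-7404=129601; balance=1213806-129601=1084205
6. interest=⌊1084205·61/10000⌋=6613; principal=137005-6613=130392; balance=1084205-130392=953813
7. interest=⌊953813·61/10000⌋=5818; principal=137005-5818=131187; balance=953813-131187=822626
8. interest=⌊822626·61/10000⌋=5018; principal=137005-5018=131987; balance=822626-131987=690639
9. interest=⌊690639·61/10000⌋=4212; principal=137005-4212=132793; balance=690639-132793=557846
10. interest=⌊557846·61/10000⌋=3402; principal=137005-3402=133603; balance=557846-133603=424243
11. interest=⌊424243·61/10000⌋=2587; principal=137005-2587=134418; balance=424243-134418=289825
12. interest=⌊289825·61/10000⌋=1767; principal=137005-1767=135238; balance=289825-135238=154587
13. interest=⌊154587·61/10000⌋=942; principal=137005-942=136063; balance=154587-136063=18524
14. interest=⌊18524·61/10000⌋=112; principal=min(137005-112,18524)=18524; balance=18524-18524=0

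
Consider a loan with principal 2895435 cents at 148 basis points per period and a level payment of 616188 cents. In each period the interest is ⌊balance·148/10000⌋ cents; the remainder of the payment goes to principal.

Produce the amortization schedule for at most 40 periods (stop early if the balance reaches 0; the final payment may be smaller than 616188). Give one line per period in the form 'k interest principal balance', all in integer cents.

1. interest=⌊2895435·148/10000⌋=42852; principal=616188-42852=573336; balance=2895435-573336=2322099
2. interest=⌊2322099·148/10000⌋=34367; principal=616188-34367=581821; balance=2322099-581821=1740278
3. interest=⌊1740278·148/10000⌋=25756; principal=616188-25756=590432; balance=1740278-590432=1149846
4. interest=⌊1149846·148/10000⌋=17017; principal=616188-17017=599171; balance=1149846-599171=550675
5. interest=⌊550675·148/10000⌋=8149; principal=min(616188-8149,550675)=550675; balance=550675-550675=0

1 42852 573336 2322099
2 34367 581821 1740278
3 25756 590432 1149846
4 17017 599171 550675
5 8149 550675 0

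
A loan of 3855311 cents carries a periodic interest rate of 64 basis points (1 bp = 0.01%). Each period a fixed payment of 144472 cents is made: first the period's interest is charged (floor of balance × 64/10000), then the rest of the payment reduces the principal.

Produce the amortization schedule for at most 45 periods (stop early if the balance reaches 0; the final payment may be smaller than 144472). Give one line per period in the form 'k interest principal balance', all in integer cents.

1 24673 119799 3735512
2 23907 120565 3614947
3 23135 121337 3493610
4 22359 122113 3371497
5 21577 122895 3248602
6 20791 123681 3124921
7 19999 124473 3000448
8 19202 125270 2875178
9 18401 126071 2749107
10 17594 126878 2622229
11 16782 127690 2494539
12 15965 128507 2366032
13 15142 129330 2236702
14 14314 130158 2106544
15 13481 130991 1975553
16 12643 131829 1843724
17 11799 132673 1711051
18 10950 133522 1577529
19 10096 134376 1443153
20 9236 135236 1307917
21 8370 136102 1171815
22 7499 136973 1034842
23 6622 137850 896992
24 5740 138732 758260
25 4852 139620 618640
26 3959 140513 478127
27 3060 141412 336715
28 2154 142318 194397
29 1244 143228 51169
30 327 51169 0

1. interest=⌊3855311·64/10000⌋=24673; principal=144472-24673=119799; balance=3855311-119799=3735512
2. interest=⌊3735512·64/10000⌋=23907; principal=144472-23907=120565; balance=3735512-120565=3614947
3. interest=⌊3614947·64/10000⌋=23135; principal=144472-23135=121337; balance=3614947-121337=3493610
4. interest=⌊3493610·64/10000⌋=22359; principal=144472-22359=122113; balance=3493610-122113=3371497
5. interest=⌊3371497·64/10000⌋=21577; principal=144472-21577=122895; balance=3371497-122895=3248602
6. interest=⌊3248602·64/10000⌋=20791; principal=144472-20791=123681; balance=3248602-123681=3124921
7. interest=⌊3124921·64/10000⌋=19999; principal=144472-19999=124473; balance=3124921-124473=3000448
8. interest=⌊3000448·64/10000⌋=19202; principal=144472-19202=125270; balance=3000448-125270=2875178
9. interest=⌊2875178·64/10000⌋=18401; principal=144472-18401=126071; balance=2875178-126071=2749107
10. interest=⌊2749107·64/10000⌋=17594; principal=144472-17594=126878; balance=2749107-126878=2622229
11. interest=⌊2622229·64/10000⌋=16782; principal=144472-16782=127690; balance=2622229-127690=2494539
12. interest=⌊2494539·64/10000⌋=15965; principal=144472-15965=128507; balance=2494539-128507=2366032
13. interest=⌊2366032·64/10000⌋=15142; principal=144472-15142=129330; balance=2366032-129330=2236702
14. interest=⌊2236702·64/10000⌋=14314; principal=144472-14314=130158; balance=2236702-130158=2106544
15. interest=⌊2106544·64/10000⌋=13481; principal=144472-13481=130991; balance=2106544-130991=1975553
16. interest=⌊1975553·64/10000⌋=12643; principal=144472-12643=131829; balance=1975553-131829=1843724
17. interest=⌊1843724·64/10000⌋=11799; principal=144472-11799=132673; balance=1843724-132673=1711051
18. interest=⌊1711051·64/10000⌋=10950; principal=144472-10950=133522; balance=1711051-133522=1577529
19. interest=⌊1577529·64/10000⌋=10096; principal=144472-10096=134376; balance=1577529-134376=1443153
20. interest=⌊1443153·64/10000⌋=9236; principal=144472-9236=135236; balance=1443153-135236=1307917
21. interest=⌊1307917·64/10000⌋=8370; principal=144472-8370=136102; balance=1307917-136102=1171815
22. interest=⌊1171815·64/10000⌋=7499; principal=144472-7499=136973; balance=1171815-136973=1034842
23. interest=⌊1034842·64/10000⌋=6622; principal=144472-6622=137850; balance=1034842-137850=896992
24. interest=⌊896992·64/10000⌋=5740; principal=144472-5740=138732; balance=896992-138732=758260
25. interest=⌊758260·64/10000⌋=4852; principal=144472-4852=139620; balance=758260-139620=618640
26. interest=⌊618640·64/10000⌋=3959; principal=144472-3959=140513; balance=618640-140513=478127
27. interest=⌊478127·64/10000⌋=3060; principal=144472-3060=141412; balance=478127-141412=336715
28. interest=⌊336715·64/10000⌋=2154; principal=144472-2154=142318; balance=336715-142318=194397
29. interest=⌊194397·64/10000⌋=1244; principal=144472-1244=143228; balance=194397-143228=51169
30. interest=⌊51169·64/10000⌋=327; principal=min(144472-327,51169)=51169; balance=51169-51169=0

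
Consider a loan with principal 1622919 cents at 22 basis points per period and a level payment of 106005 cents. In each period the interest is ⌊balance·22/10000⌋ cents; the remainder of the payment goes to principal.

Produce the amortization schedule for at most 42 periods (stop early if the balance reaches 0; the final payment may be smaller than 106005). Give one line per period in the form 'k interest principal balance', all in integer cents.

1. interest=⌊1622919·22/10000⌋=3570; principal=106005-3570=102435; balance=1622919-102435=1520484
2. interest=⌊1520484·22/10000⌋=3345; principal=106005-3345=102660; balance=1520484-102660=1417824
3. interest=⌊1417824·22/10000⌋=3119; principal=106005-3119=102886; balance=1417824-102886=1314938
4. interest=⌊1314938·22/10000⌋=2892; principal=106005-2892=103113; balance=1314938-103113=1211825
5. interest=⌊1211825·22/10000⌋=2666; principal=106005-2666=103339; balance=1211825-103339=1108486
6. interest=⌊1108486·22/10000⌋=2438; principal=106005-2438=103567; balance=1108486-103567=1004919
7. interest=⌊1004919·22/10000⌋=2210; principal=106005-2210=103795; balance=1004919-103795=901124
8. interest=⌊901124·22/10000⌋=1982; principal=106005-1982=104023; balance=901124-104023=797101
9. interest=⌊797101·22/10000⌋=1753; principal=106005-1753=104252; balance=797101-104252=692849
10. interest=⌊692849·22/10000⌋=1524; principal=106005-1524=104481; balance=692849-104481=588368
11. interest=⌊588368·22/10000⌋=1294; principal=106005-1294=104711; balance=588368-104711=483657
12. interest=⌊483657·22/10000⌋=1064; principal=106005-1064=104941; balance=483657-104941=378716
13. interest=⌊378716·22/10000⌋=833; principal=106005-833=105172; balance=378716-105172=273544
14. interest=⌊273544·22/10000⌋=601; principal=106005-601=105404; balance=273544-105404=168140
15. interest=⌊168140·22/10000⌋=369; principal=106005-369=105636; balance=168140-105636=62504
16. interest=⌊62504·22/10000⌋=137; principal=min(106005-137,62504)=62504; balance=62504-62504=0

1 3570 102435 1520484
2 3345 102660 1417824
3 3119 102886 1314938
4 2892 103113 1211825
5 2666 103339 1108486
6 2438 103567 1004919
7 2210 103795 901124
8 1982 104023 797101
9 1753 104252 692849
10 1524 104481 588368
11 1294 104711 483657
12 1064 104941 378716
13 833 105172 273544
14 601 105404 168140
15 369 105636 62504
16 137 62504 0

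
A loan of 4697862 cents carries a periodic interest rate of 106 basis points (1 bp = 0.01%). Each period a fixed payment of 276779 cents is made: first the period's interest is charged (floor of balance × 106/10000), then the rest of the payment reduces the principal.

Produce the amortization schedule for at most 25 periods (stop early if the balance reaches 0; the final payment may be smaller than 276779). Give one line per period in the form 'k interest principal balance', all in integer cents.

1. interest=⌊4697862·106/10000⌋=49797; principal=276779-49797=226982; balance=4697862-226982=4470880
2. interest=⌊4470880·106/10000⌋=47391; principal=276779-47391=229388; balance=4470880-229388=4241492
3. interest=⌊4241492·106/10000⌋=44959; principal=276779-44959=231820; balance=4241492-231820=4009672
4. interest=⌊4009672·106/10000⌋=42502; principal=276779-42502=234277; balance=4009672-234277=3775395
5. interest=⌊3775395·106/10000⌋=40019; principal=276779-40019=236760; balance=3775395-236760=3538635
6. interest=⌊3538635·106/10000⌋=37509; principal=276779-37509=239270; balance=3538635-239270=3299365
7. interest=⌊3299365·106/10000⌋=34973; principal=276779-34973=241806; balance=3299365-241806=3057559
8. interest=⌊3057559·106/10000⌋=32410; principal=276779-32410=244369; balance=3057559-244369=2813190
9. interest=⌊2813190·106/10000⌋=29819; principal=276779-29819=246960; balance=2813190-246960=2566230
10. interest=⌊2566230·106/10000⌋=27202; principal=276779-27202=249577; balance=2566230-249577=2316653
11. interest=⌊2316653·106/10000⌋=24556; principal=276779-24556=252223; balance=2316653-252223=2064430
12. interest=⌊2064430·106/10000⌋=21882; principal=276779-21882=254897; balance=2064430-254897=1809533
13. interest=⌊1809533·106/10000⌋=19181; principal=276779-19181=257598; balance=1809533-257598=1551935
14. interest=⌊1551935·106/10000⌋=16450; principal=276779-16450=260329; balance=1551935-260329=1291606
15. interest=⌊1291606·106/10000⌋=13691; principal=276779-13691=263088; balance=1291606-263088=1028518
16. interest=⌊1028518·106/10000⌋=10902; principal=276779-10902=265877; balance=1028518-265877=762641
17. interest=⌊762641·106/10000⌋=8083; principal=276779-8083=268696; balance=762641-268696=493945
18. interest=⌊493945·106/10000⌋=5235; principal=276779-5235=271544; balance=493945-271544=222401
19. interest=⌊222401·106/10000⌋=2357; principal=min(276779-2357,222401)=222401; balance=222401-222401=0

1 49797 226982 4470880
2 47391 229388 4241492
3 44959 231820 4009672
4 42502 234277 3775395
5 40019 236760 3538635
6 37509 239270 3299365
7 34973 241806 3057559
8 32410 244369 2813190
9 29819 246960 2566230
10 27202 249577 2316653
11 24556 252223 2064430
12 21882 254897 1809533
13 19181 257598 1551935
14 16450 260329 1291606
15 13691 263088 1028518
16 10902 265877 762641
17 8083 268696 493945
18 5235 271544 222401
19 2357 222401 0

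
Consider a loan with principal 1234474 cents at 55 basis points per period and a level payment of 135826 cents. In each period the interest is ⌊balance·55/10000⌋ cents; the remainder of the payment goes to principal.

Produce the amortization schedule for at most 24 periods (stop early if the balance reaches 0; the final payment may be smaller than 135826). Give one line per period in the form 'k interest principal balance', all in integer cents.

1 6789 129037 1105437
2 6079 129747 975690
3 5366 130460 845230
4 4648 131178 714052
5 3927 131899 582153
6 3201 132625 449528
7 2472 133354 316174
8 1738 134088 182086
9 1001 134825 47261
10 259 47261 0

1. interest=⌊1234474·55/10000⌋=6789; principal=135826-6789=129037; balance=1234474-129037=1105437
2. interest=⌊1105437·55/10000⌋=6079; principal=135826-6079=129747; balance=1105437-129747=975690
3. interest=⌊975690·55/10000⌋=5366; principal=135826-5366=130460; balance=975690-130460=845230
4. interest=⌊845230·55/10000⌋=4648; principal=135826-4648=131178; balance=845230-131178=714052
5. interest=⌊714052·55/10000⌋=3927; principal=135826-3927=131899; balance=714052-131899=582153
6. interest=⌊582153·55/10000⌋=3201; principal=135826-3201=132625; balance=582153-132625=449528
7. interest=⌊449528·55/10000⌋=2472; principal=135826-2472=133354; balance=449528-133354=316174
8. interest=⌊316174·55/10000⌋=1738; principal=135826-1738=134088; balance=316174-134088=182086
9. interest=⌊182086·55/10000⌋=1001; principal=135826-1001=134825; balance=182086-134825=47261
10. interest=⌊47261·55/10000⌋=259; principal=min(135826-259,47261)=47261; balance=47261-47261=0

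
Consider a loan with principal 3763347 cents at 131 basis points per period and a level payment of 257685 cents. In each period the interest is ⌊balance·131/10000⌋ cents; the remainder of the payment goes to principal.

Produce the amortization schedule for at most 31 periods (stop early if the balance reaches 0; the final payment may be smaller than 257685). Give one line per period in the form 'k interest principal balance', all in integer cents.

1. interest=⌊3763347·131/10000⌋=49299; principal=257685-49299=208386; balance=3763347-208386=3554961
2. interest=⌊3554961·131/10000⌋=46569; principal=257685-46569=211116; balance=3554961-211116=3343845
3. interest=⌊3343845·131/10000⌋=43804; principal=257685-43804=213881; balance=3343845-213881=3129964
4. interest=⌊3129964·131/10000⌋=41002; principal=257685-41002=216683; balance=3129964-216683=2913281
5. interest=⌊2913281·131/10000⌋=38163; principal=257685-38163=219522; balance=2913281-219522=2693759
6. interest=⌊2693759·131/10000⌋=35288; principal=257685-35288=222397; balance=2693759-222397=2471362
7. interest=⌊2471362·131/10000⌋=32374; principal=257685-32374=225311; balance=2471362-225311=2246051
8. interest=⌊2246051·131/10000⌋=29423; principal=257685-29423=228262; balance=2246051-228262=2017789
9. interest=⌊2017789·131/10000⌋=26433; principal=257685-26433=231252; balance=2017789-231252=1786537
10. interest=⌊1786537·131/10000⌋=23403; principal=257685-23403=234282; balance=1786537-234282=1552255
11. interest=⌊1552255·131/10000⌋=20334; principal=257685-20334=237351; balance=1552255-237351=1314904
12. interest=⌊1314904·131/10000⌋=17225; principal=257685-17225=240460; balance=1314904-240460=1074444
13. interest=⌊1074444·131/10000⌋=14075; principal=257685-14075=243610; balance=1074444-243610=830834
14. interest=⌊830834·131/10000⌋=10883; principal=257685-10883=246802; balance=830834-246802=584032
15. interest=⌊584032·131/10000⌋=7650; principal=257685-7650=250035; balance=584032-250035=333997
16. interest=⌊333997·131/10000⌋=4375; principal=257685-4375=253310; balance=333997-253310=80687
17. interest=⌊80687·131/10000⌋=1056; principal=min(257685-1056,80687)=80687; balance=80687-80687=0

1 49299 208386 3554961
2 46569 211116 3343845
3 43804 213881 3129964
4 41002 216683 2913281
5 38163 219522 2693759
6 35288 222397 2471362
7 32374 225311 2246051
8 29423 228262 2017789
9 26433 231252 1786537
10 23403 234282 1552255
11 20334 237351 1314904
12 17225 240460 1074444
13 14075 243610 830834
14 10883 246802 584032
15 7650 250035 333997
16 4375 253310 80687
17 1056 80687 0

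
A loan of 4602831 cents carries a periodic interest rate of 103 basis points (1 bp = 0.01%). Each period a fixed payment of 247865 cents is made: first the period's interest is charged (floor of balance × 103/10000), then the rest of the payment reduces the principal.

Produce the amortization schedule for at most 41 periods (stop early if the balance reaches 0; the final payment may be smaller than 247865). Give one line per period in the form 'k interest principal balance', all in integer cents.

1 47409 200456 4402375
2 45344 202521 4199854
3 43258 204607 3995247
4 41151 206714 3788533
5 39021 208844 3579689
6 36870 210995 3368694
7 34697 213168 3155526
8 32501 215364 2940162
9 30283 217582 2722580
10 28042 219823 2502757
11 25778 222087 2280670
12 23490 224375 2056295
13 21179 226686 1829609
14 18844 229021 1600588
15 16486 231379 1369209
16 14102 233763 1135446
17 11695 236170 899276
18 9262 238603 660673
19 6804 241061 419612
20 4322 243543 176069
21 1813 176069 0

1. interest=⌊4602831·103/10000⌋=47409; principal=247865-47409=200456; balance=4602831-200456=4402375
2. interest=⌊4402375·103/10000⌋=45344; principal=247865-45344=202521; balance=4402375-202521=4199854
3. interest=⌊4199854·103/10000⌋=43258; principal=247865-43258=204607; balance=4199854-204607=3995247
4. interest=⌊3995247·103/10000⌋=41151; principal=247865-41151=206714; balance=3995247-206714=3788533
5. interest=⌊3788533·103/10000⌋=39021; principal=247865-39021=208844; balance=3788533-208844=3579689
6. interest=⌊3579689·103/10000⌋=36870; principal=247865-36870=210995; balance=3579689-210995=3368694
7. interest=⌊3368694·103/10000⌋=34697; principal=247865-34697=213168; balance=3368694-213168=3155526
8. interest=⌊3155526·103/10000⌋=32501; principal=247865-32501=215364; balance=3155526-215364=2940162
9. interest=⌊2940162·103/10000⌋=30283; principal=247865-30283=217582; balance=2940162-217582=2722580
10. interest=⌊2722580·103/10000⌋=28042; principal=247865-28042=219823; balance=2722580-219823=2502757
11. interest=⌊2502757·103/10000⌋=25778; principal=247865-25778=222087; balance=2502757-222087=2280670
12. interest=⌊2280670·103/10000⌋=23490; principal=247865-23490=224375; balance=2280670-224375=2056295
13. interest=⌊2056295·103/10000⌋=21179; principal=247865-21179=226686; balance=2056295-226686=1829609
14. interest=⌊1829609·103/10000⌋=18844; principal=247865-18844=229021; balance=1829609-229021=1600588
15. interest=⌊1600588·103/10000⌋=16486; principal=247865-16486=231379; balance=1600588-231379=1369209
16. interest=⌊1369209·103/10000⌋=14102; principal=247865-14102=233763; balance=1369209-233763=1135446
17. interest=⌊1135446·103/10000⌋=11695; principal=247865-11695=236170; balance=1135446-236170=899276
18. interest=⌊899276·103/10000⌋=9262; principal=247865-9262=238603; balance=899276-238603=660673
19. interest=⌊660673·103/10000⌋=6804; principal=247865-6804=241061; balance=660673-241061=419612
20. interest=⌊419612·103/10000⌋=4322; principal=247865-4322=243543; balance=419612-243543=176069
21. interest=⌊176069·103/10000⌋=1813; principal=min(247865-1813,176069)=176069; balance=176069-176069=0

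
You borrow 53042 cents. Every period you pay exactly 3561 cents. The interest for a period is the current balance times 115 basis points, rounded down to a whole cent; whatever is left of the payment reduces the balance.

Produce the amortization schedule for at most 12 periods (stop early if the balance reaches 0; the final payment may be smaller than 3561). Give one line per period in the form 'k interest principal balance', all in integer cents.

1. interest=⌊53042·115/10000⌋=609; principal=3561-609=2952; balance=53042-2952=50090
2. interest=⌊50090·115/10000⌋=576; principal=3561-576=2985; balance=50090-2985=47105
3. interest=⌊47105·115/10000⌋=541; principal=3561-541=3020; balance=47105-3020=44085
4. interest=⌊44085·115/10000⌋=506; principal=3561-506=3055; balance=44085-3055=41030
5. interest=⌊41030·115/10000⌋=471; principal=3561-471=3090; balance=41030-3090=37940
6. interest=⌊37940·115/10000⌋=436; principal=3561-436=3125; balance=37940-3125=34815
7. interest=⌊34815·115/10000⌋=400; principal=3561-400=3161; balance=34815-3161=31654
8. interest=⌊31654·115/10000⌋=364; principal=3561-364=3197; balance=31654-3197=28457
9. interest=⌊28457·115/10000⌋=327; principal=3561-327=3234; balance=28457-3234=25223
10. interest=⌊25223·115/10000⌋=290; principal=3561-290=3271; balance=25223-3271=21952
11. interest=⌊21952·115/10000⌋=252; principal=3561-252=3309; balance=21952-3309=18643
12. interest=⌊18643·115/10000⌋=214; principal=3561-214=3347; balance=18643-3347=15296

1 609 2952 50090
2 576 2985 47105
3 541 3020 44085
4 506 3055 41030
5 471 3090 37940
6 436 3125 34815
7 400 3161 31654
8 364 3197 28457
9 327 3234 25223
10 290 3271 21952
11 252 3309 18643
12 214 3347 15296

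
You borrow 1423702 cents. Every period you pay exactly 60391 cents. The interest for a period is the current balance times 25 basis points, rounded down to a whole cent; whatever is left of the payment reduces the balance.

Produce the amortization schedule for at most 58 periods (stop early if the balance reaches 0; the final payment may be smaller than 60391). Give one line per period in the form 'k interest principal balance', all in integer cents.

1. interest=⌊1423702·25/10000⌋=3559; principal=60391-3559=56832; balance=1423702-56832=1366870
2. interest=⌊1366870·25/10000⌋=3417; principal=60391-3417=56974; balance=1366870-56974=1309896
3. interest=⌊1309896·25/10000⌋=3274; principal=60391-3274=57117; balance=1309896-57117=1252779
4. interest=⌊1252779·25/10000⌋=3131; principal=60391-3131=57260; balance=1252779-57260=1195519
5. interest=⌊1195519·25/10000⌋=2988; principal=60391-2988=57403; balance=1195519-57403=1138116
6. interest=⌊1138116·25/10000⌋=2845; principal=60391-2845=57546; balance=1138116-57546=1080570
7. interest=⌊1080570·25/10000⌋=2701; principal=60391-2701=57690; balance=1080570-57690=1022880
8. interest=⌊1022880·25/10000⌋=2557; principal=60391-2557=57834; balance=1022880-57834=965046
9. interest=⌊965046·25/10000⌋=2412; principal=60391-2412=57979; balance=965046-57979=907067
10. interest=⌊907067·25/10000⌋=2267; principal=60391-2267=58124; balance=907067-58124=848943
11. interest=⌊848943·25/10000⌋=2122; principal=60391-2122=58269; balance=848943-58269=790674
12. interest=⌊790674·25/10000⌋=1976; principal=60391-1976=58415; balance=790674-58415=732259
13. interest=⌊732259·25/10000⌋=1830; principal=60391-1830=58561; balance=732259-58561=673698
14. interest=⌊673698·25/10000⌋=1684; principal=60391-1684=58707; balance=673698-58707=614991
15. interest=⌊614991·25/10000⌋=1537; principal=60391-1537=58854; balance=614991-58854=556137
16. interest=⌊556137·25/10000⌋=1390; principal=60391-1390=59001; balance=556137-59001=497136
17. interest=⌊497136·25/10000⌋=1242; principal=60391-1242=59149; balance=497136-59149=437987
18. interest=⌊437987·25/10000⌋=1094; principal=60391-1094=59297; balance=437987-59297=378690
19. interest=⌊378690·25/10000⌋=946; principal=60391-946=59445; balance=378690-59445=319245
20. interest=⌊319245·25/10000⌋=798; principal=60391-798=59593; balance=319245-59593=259652
21. interest=⌊259652·25/10000⌋=649; principal=60391-649=59742; balance=259652-59742=199910
22. interest=⌊199910·25/10000⌋=499; principal=60391-499=59892; balance=199910-59892=140018
23. interest=⌊140018·25/10000⌋=350; principal=60391-350=60041; balance=140018-60041=79977
24. interest=⌊79977·25/10000⌋=199; principal=60391-199=60192; balance=79977-60192=19785
25. interest=⌊19785·25/10000⌋=49; principal=min(60391-49,19785)=19785; balance=19785-19785=0

1 3559 56832 1366870
2 3417 56974 1309896
3 3274 57117 1252779
4 3131 57260 1195519
5 2988 57403 1138116
6 2845 57546 1080570
7 2701 57690 1022880
8 2557 57834 965046
9 2412 57979 907067
10 2267 58124 848943
11 2122 58269 790674
12 1976 58415 732259
13 1830 58561 673698
14 1684 58707 614991
15 1537 58854 556137
16 1390 59001 497136
17 1242 59149 437987
18 1094 59297 378690
19 946 59445 319245
20 798 59593 259652
21 649 59742 199910
22 499 59892 140018
23 350 60041 79977
24 199 60192 19785
25 49 19785 0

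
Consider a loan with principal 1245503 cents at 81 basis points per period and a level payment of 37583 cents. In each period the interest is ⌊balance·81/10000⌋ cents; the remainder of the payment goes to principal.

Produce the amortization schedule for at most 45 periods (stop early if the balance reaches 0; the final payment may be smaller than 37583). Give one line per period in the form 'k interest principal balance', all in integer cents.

1. interest=⌊1245503·81/10000⌋=10088; principal=37583-10088=27495; balance=1245503-27495=1218008
2. interest=⌊1218008·81/10000⌋=9865; principal=37583-9865=27718; balance=1218008-27718=1190290
3. interest=⌊1190290·81/10000⌋=9641; principal=37583-9641=27942; balance=1190290-27942=1162348
4. interest=⌊1162348·81/10000⌋=9415; principal=37583-9415=28168; balance=1162348-28168=1134180
5. interest=⌊1134180·81/10000⌋=9186; principal=37583-9186=28397; balance=1134180-28397=1105783
6. interest=⌊1105783·81/10000⌋=8956; principal=37583-8956=28627; balance=1105783-28627=1077156
7. interest=⌊1077156·81/10000⌋=8724; principal=37583-8724=28859; balance=1077156-28859=1048297
8. interest=⌊1048297·81/10000⌋=8491; principal=37583-8491=29092; balance=1048297-29092=1019205
9. interest=⌊1019205·81/10000⌋=8255; principal=37583-8255=29328; balance=1019205-29328=989877
10. interest=⌊989877·81/10000⌋=8018; principal=37583-8018=29565; balance=989877-29565=960312
11. interest=⌊960312·81/10000⌋=7778; principal=37583-7778=29805; balance=960312-29805=930507
12. interest=⌊930507·81/10000⌋=7537; principal=37583-7537=30046; balance=930507-30046=900461
13. interest=⌊900461·81/10000⌋=7293; principal=37583-7293=30290; balance=900461-30290=870171
14. interest=⌊870171·81/10000⌋=7048; principal=37583-7048=30535; balance=870171-30535=839636
15. interest=⌊839636·81/10000⌋=6801; principal=37583-6801=30782; balance=839636-30782=808854
16. interest=⌊808854·81/10000⌋=6551; principal=37583-6551=31032; balance=808854-31032=777822
17. interest=⌊777822·81/10000⌋=6300; principal=37583-6300=31283; balance=777822-31283=746539
18. interest=⌊746539·81/10000⌋=6046; principal=37583-6046=31537; balance=746539-31537=715002
19. interest=⌊715002·81/10000⌋=5791; principal=37583-5791=31792; balance=715002-31792=683210
20. interest=⌊683210·81/10000⌋=5534; principal=37583-5534=32049; balance=683210-32049=651161
21. interest=⌊651161·81/10000⌋=5274; principal=37583-5274=32309; balance=651161-32309=618852
22. interest=⌊618852·81/10000⌋=5012; principal=37583-5012=32571; balance=618852-32571=586281
23. interest=⌊586281·81/10000⌋=4748; principal=37583-4748=32835; balance=586281-32835=553446
24. interest=⌊553446·81/10000⌋=4482; principal=37583-4482=33101; balance=553446-33101=520345
25. interest=⌊520345·81/10000⌋=4214; principal=37583-4214=33369; balance=520345-33369=486976
26. interest=⌊486976·81/10000⌋=3944; principal=37583-3944=33639; balance=486976-33639=453337
27. interest=⌊453337·81/10000⌋=3672; principal=37583-3672=33911; balance=453337-33911=419426
28. interest=⌊419426·81/10000⌋=3397; principal=37583-3397=34186; balance=419426-34186=385240
29. interest=⌊385240·81/10000⌋=3120; principal=37583-3120=34463; balance=385240-34463=350777
30. interest=⌊350777·81/10000⌋=2841; principal=37583-2841=34742; balance=350777-34742=316035
31. interest=⌊316035·81/10000⌋=2559; principal=37583-2559=35024; balance=316035-35024=281011
32. interest=⌊281011·81/10000⌋=2276; principal=37583-2276=35307; balance=281011-35307=245704
33. interest=⌊245704·81/10000⌋=1990; principal=37583-1990=35593; balance=245704-35593=210111
34. interest=⌊210111·81/10000⌋=1701; principal=37583-1701=35882; balance=210111-35882=174229
35. interest=⌊174229·81/10000⌋=1411; principal=37583-1411=36172; balance=174229-36172=138057
36. interest=⌊138057·81/10000⌋=1118; principal=37583-1118=36465; balance=138057-36465=101592
37. interest=⌊101592·81/10000⌋=822; principal=37583-822=36761; balance=101592-36761=64831
38. interest=⌊64831·81/10000⌋=525; principal=37583-525=37058; balance=64831-37058=27773
39. interest=⌊27773·81/10000⌋=224; principal=min(37583-224,27773)=27773; balance=27773-27773=0

1 10088 27495 1218008
2 9865 27718 1190290
3 9641 27942 1162348
4 9415 28168 1134180
5 9186 28397 1105783
6 8956 28627 1077156
7 8724 28859 1048297
8 8491 29092 1019205
9 8255 29328 989877
10 8018 29565 960312
11 7778 29805 930507
12 7537 30046 900461
13 7293 30290 870171
14 7048 30535 839636
15 6801 30782 808854
16 6551 31032 777822
17 6300 31283 746539
18 6046 31537 715002
19 5791 31792 683210
20 5534 32049 651161
21 5274 32309 618852
22 5012 32571 586281
23 4748 32835 553446
24 4482 33101 520345
25 4214 33369 486976
26 3944 33639 453337
27 3672 33911 419426
28 3397 34186 385240
29 3120 34463 350777
30 2841 34742 316035
31 2559 35024 281011
32 2276 35307 245704
33 1990 35593 210111
34 1701 35882 174229
35 1411 36172 138057
36 1118 36465 101592
37 822 36761 64831
38 525 37058 27773
39 224 27773 0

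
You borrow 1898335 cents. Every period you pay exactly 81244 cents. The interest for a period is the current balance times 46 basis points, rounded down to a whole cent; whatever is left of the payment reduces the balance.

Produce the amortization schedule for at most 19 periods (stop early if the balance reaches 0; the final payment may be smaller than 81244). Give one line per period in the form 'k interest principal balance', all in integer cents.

1. interest=⌊1898335·46/10000⌋=8732; principal=81244-8732=72512; balance=1898335-72512=1825823
2. interest=⌊1825823·46/10000⌋=8398; principal=81244-8398=72846; balance=1825823-72846=1752977
3. interest=⌊1752977·46/10000⌋=8063; principal=81244-8063=73181; balance=1752977-73181=1679796
4. interest=⌊1679796·46/10000⌋=7727; principal=81244-7727=73517; balance=1679796-73517=1606279
5. interest=⌊1606279·46/10000⌋=7388; principal=81244-7388=73856; balance=1606279-73856=1532423
6. interest=⌊1532423·46/10000⌋=7049; principal=81244-7049=74195; balance=1532423-74195=1458228
7. interest=⌊1458228·46/10000⌋=6707; principal=81244-6707=74537; balance=1458228-74537=1383691
8. interest=⌊1383691·46/10000⌋=6364; principal=81244-6364=74880; balance=1383691-74880=1308811
9. interest=⌊1308811·46/10000⌋=6020; principal=81244-6020=75224; balance=1308811-75224=1233587
10. interest=⌊1233587·46/10000⌋=5674; principal=81244-5674=75570; balance=1233587-75570=1158017
11. interest=⌊1158017·46/10000⌋=5326; principal=81244-5326=75918; balance=1158017-75918=1082099
12. interest=⌊1082099·46/10000⌋=4977; principal=81244-4977=76267; balance=1082099-76267=1005832
13. interest=⌊1005832·46/10000⌋=4626; principal=81244-4626=76618; balance=1005832-76618=929214
14. interest=⌊929214·46/10000⌋=4274; principal=81244-4274=76970; balance=929214-76970=852244
15. interest=⌊852244·46/10000⌋=3920; principal=81244-3920=77324; balance=852244-77324=774920
16. interest=⌊774920·46/10000⌋=3564; principal=81244-3564=77680; balance=774920-77680=697240
17. interest=⌊697240·46/10000⌋=3207; principal=81244-3207=78037; balance=697240-78037=619203
18. interest=⌊619203·46/10000⌋=2848; principal=81244-2848=78396; balance=619203-78396=540807
19. interest=⌊540807·46/10000⌋=2487; principal=81244-2487=78757; balance=540807-78757=462050

1 8732 72512 1825823
2 8398 72846 1752977
3 8063 73181 1679796
4 7727 73517 1606279
5 7388 73856 1532423
6 7049 74195 1458228
7 6707 74537 1383691
8 6364 74880 1308811
9 6020 75224 1233587
10 5674 75570 1158017
11 5326 75918 1082099
12 4977 76267 1005832
13 4626 76618 929214
14 4274 76970 852244
15 3920 77324 774920
16 3564 77680 697240
17 3207 78037 619203
18 2848 78396 540807
19 2487 78757 462050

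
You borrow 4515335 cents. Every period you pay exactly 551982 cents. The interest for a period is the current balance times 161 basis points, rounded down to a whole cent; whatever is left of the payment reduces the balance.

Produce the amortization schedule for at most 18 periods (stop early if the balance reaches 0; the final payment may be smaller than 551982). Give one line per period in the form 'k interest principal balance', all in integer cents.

1. interest=⌊4515335·161/10000⌋=72696; principal=551982-72696=479286; balance=4515335-479286=4036049
2. interest=⌊4036049·161/10000⌋=64980; principal=551982-64980=487002; balance=4036049-487002=3549047
3. interest=⌊3549047·161/10000⌋=57139; principal=551982-57139=494843; balance=3549047-494843=3054204
4. interest=⌊3054204·161/10000⌋=49172; principal=551982-49172=502810; balance=3054204-502810=2551394
5. interest=⌊2551394·161/10000⌋=41077; principal=551982-41077=510905; balance=2551394-510905=2040489
6. interest=⌊2040489·161/10000⌋=32851; principal=551982-32851=519131; balance=2040489-519131=1521358
7. interest=⌊1521358·161/10000⌋=24493; principal=551982-24493=527489; balance=1521358-527489=993869
8. interest=⌊993869·161/10000⌋=16001; principal=551982-16001=535981; balance=993869-535981=457888
9. interest=⌊457888·161/10000⌋=7371; principal=min(551982-7371,457888)=457888; balance=457888-457888=0

1 72696 479286 4036049
2 64980 487002 3549047
3 57139 494843 3054204
4 49172 502810 2551394
5 41077 510905 2040489
6 32851 519131 1521358
7 24493 527489 993869
8 16001 535981 457888
9 7371 457888 0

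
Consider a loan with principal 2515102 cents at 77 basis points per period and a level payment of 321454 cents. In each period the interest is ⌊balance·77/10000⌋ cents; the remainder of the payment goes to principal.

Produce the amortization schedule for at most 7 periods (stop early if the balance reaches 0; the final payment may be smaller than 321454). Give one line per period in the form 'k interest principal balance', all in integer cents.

1 19366 302088 2213014
2 17040 304414 1908600
3 14696 306758 1601842
4 12334 309120 1292722
5 9953 311501 981221
6 7555 313899 667322
7 5138 316316 351006

1. interest=⌊2515102·77/10000⌋=19366; principal=321454-19366=302088; balance=2515102-302088=2213014
2. interest=⌊2213014·77/10000⌋=17040; principal=321454-17040=304414; balance=2213014-304414=1908600
3. interest=⌊1908600·77/10000⌋=14696; principal=321454-14696=306758; balance=1908600-306758=1601842
4. interest=⌊1601842·77/10000⌋=12334; principal=321454-12334=309120; balance=1601842-309120=1292722
5. interest=⌊1292722·77/10000⌋=9953; principal=321454-9953=311501; balance=1292722-311501=981221
6. interest=⌊981221·77/10000⌋=7555; principal=321454-7555=313899; balance=981221-313899=667322
7. interest=⌊667322·77/10000⌋=5138; principal=321454-5138=316316; balance=667322-316316=351006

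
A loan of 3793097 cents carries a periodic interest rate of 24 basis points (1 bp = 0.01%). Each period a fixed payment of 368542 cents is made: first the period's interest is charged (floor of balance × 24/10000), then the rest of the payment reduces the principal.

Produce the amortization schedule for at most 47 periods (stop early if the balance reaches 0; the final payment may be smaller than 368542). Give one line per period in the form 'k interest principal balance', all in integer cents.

1. interest=⌊3793097·24/10000⌋=9103; principal=368542-9103=359439; balance=3793097-359439=3433658
2. interest=⌊3433658·24/10000⌋=8240; principal=368542-8240=360302; balance=3433658-360302=3073356
3. interest=⌊3073356·24/10000⌋=7376; principal=368542-7376=361166; balance=3073356-361166=2712190
4. interest=⌊2712190·24/10000⌋=6509; principal=368542-6509=362033; balance=2712190-362033=2350157
5. interest=⌊2350157·24/10000⌋=5640; principal=368542-5640=362902; balance=2350157-362902=1987255
6. interest=⌊1987255·24/10000⌋=4769; principal=368542-4769=363773; balance=1987255-363773=1623482
7. interest=⌊1623482·24/10000⌋=3896; principal=368542-3896=364646; balance=1623482-364646=1258836
8. interest=⌊1258836·24/10000⌋=3021; principal=368542-3021=365521; balance=1258836-365521=893315
9. interest=⌊893315·24/10000⌋=2143; principal=368542-2143=366399; balance=893315-366399=526916
10. interest=⌊526916·24/10000⌋=1264; principal=368542-1264=367278; balance=526916-367278=159638
11. interest=⌊159638·24/10000⌋=383; principal=min(368542-383,159638)=159638; balance=159638-159638=0

1 9103 359439 3433658
2 8240 360302 3073356
3 7376 361166 2712190
4 6509 362033 2350157
5 5640 362902 1987255
6 4769 363773 1623482
7 3896 364646 1258836
8 3021 365521 893315
9 2143 366399 526916
10 1264 367278 159638
11 383 159638 0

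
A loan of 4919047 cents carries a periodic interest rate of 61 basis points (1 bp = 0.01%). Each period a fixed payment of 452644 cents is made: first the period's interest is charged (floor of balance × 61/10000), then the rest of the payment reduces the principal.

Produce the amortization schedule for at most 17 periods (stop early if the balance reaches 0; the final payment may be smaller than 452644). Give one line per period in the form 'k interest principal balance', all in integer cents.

1. interest=⌊4919047·61/10000⌋=30006; principal=452644-30006=422638; balance=4919047-422638=4496409
2. interest=⌊4496409·61/10000⌋=27428; principal=452644-27428=425216; balance=4496409-425216=4071193
3. interest=⌊4071193·61/10000⌋=24834; principal=452644-24834=427810; balance=4071193-427810=3643383
4. interest=⌊3643383·61/10000⌋=22224; principal=452644-22224=430420; balance=3643383-430420=3212963
5. interest=⌊3212963·61/10000⌋=19599; principal=452644-19599=433045; balance=3212963-433045=2779918
6. interest=⌊2779918·61/10000⌋=16957; principal=452644-16957=435687; balance=2779918-435687=2344231
7. interest=⌊2344231·61/10000⌋=14299; principal=452644-14299=438345; balance=2344231-438345=1905886
8. interest=⌊1905886·61/10000⌋=11625; principal=452644-11625=441019; balance=1905886-441019=1464867
9. interest=⌊1464867·61/10000⌋=8935; principal=452644-8935=443709; balance=1464867-443709=1021158
10. interest=⌊1021158·61/10000⌋=6229; principal=452644-6229=446415; balance=1021158-446415=574743
11. interest=⌊574743·61/10000⌋=3505; principal=452644-3505=449139; balance=574743-449139=125604
12. interest=⌊125604·61/10000⌋=766; principal=min(452644-766,125604)=125604; balance=125604-125604=0

1 30006 422638 4496409
2 27428 425216 4071193
3 24834 427810 3643383
4 22224 430420 3212963
5 19599 433045 2779918
6 16957 435687 2344231
7 14299 438345 1905886
8 11625 441019 1464867
9 8935 443709 1021158
10 6229 446415 574743
11 3505 449139 125604
12 766 125604 0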